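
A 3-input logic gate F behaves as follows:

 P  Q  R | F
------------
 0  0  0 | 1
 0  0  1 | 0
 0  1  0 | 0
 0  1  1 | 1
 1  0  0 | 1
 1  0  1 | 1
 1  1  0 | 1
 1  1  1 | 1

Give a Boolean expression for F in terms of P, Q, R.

F(P, Q, R) = NOT (((NOT P AND NOT Q) AND R) OR ((NOT P AND Q) AND NOT R))

F is 0 on only 2 rows — (0,0,1), (0,1,0). Writing each as a minterm (¬P·¬Q·R, ¬P·Q·¬R) and OR-ing them characterizes exactly where F=0, so F is the negation of that disjunction.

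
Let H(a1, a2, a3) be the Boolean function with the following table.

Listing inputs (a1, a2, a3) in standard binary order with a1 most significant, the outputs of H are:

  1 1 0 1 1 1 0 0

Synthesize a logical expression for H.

H(a1, a2, a3) = ~((((~a1 & a2) & ~a3) | ((a1 & a2) & ~a3)) | ((a1 & a2) & a3))

H is 0 on only 3 rows — (0,1,0), (1,1,0), (1,1,1). Writing each as a minterm (¬a1·a2·¬a3, a1·a2·¬a3, a1·a2·a3) and OR-ing them characterizes exactly where H=0, so H is the negation of that disjunction.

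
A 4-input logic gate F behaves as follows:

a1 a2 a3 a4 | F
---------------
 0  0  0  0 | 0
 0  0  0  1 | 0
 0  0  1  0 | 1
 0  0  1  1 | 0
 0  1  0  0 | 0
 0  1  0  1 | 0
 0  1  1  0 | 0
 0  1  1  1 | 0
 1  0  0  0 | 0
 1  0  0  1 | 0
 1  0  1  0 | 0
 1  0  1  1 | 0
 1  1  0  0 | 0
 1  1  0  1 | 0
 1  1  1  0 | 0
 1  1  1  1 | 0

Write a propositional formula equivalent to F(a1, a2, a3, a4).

F is 1 on exactly one input, (0,0,1,0), whose minterm is ¬a1·¬a2·a3·¬a4. So F is just that conjunction.

F(a1, a2, a3, a4) = ((NOT a1 AND NOT a2) AND a3) AND NOT a4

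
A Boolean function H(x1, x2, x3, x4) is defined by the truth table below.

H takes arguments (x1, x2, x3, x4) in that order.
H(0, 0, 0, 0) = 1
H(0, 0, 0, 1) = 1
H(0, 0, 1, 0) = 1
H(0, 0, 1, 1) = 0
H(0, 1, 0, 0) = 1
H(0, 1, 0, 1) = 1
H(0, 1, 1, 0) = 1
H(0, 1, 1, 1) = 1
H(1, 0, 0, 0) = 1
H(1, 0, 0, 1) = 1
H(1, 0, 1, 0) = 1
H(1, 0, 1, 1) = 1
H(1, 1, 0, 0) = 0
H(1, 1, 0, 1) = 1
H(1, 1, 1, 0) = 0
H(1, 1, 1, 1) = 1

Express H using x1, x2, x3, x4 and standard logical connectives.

H(x1, x2, x3, x4) = ¬(((((¬x1 ∧ ¬x2) ∧ x3) ∧ x4) ∨ (((x1 ∧ x2) ∧ ¬x3) ∧ ¬x4)) ∨ (((x1 ∧ x2) ∧ x3) ∧ ¬x4))

H is 0 on only 3 rows — (0,0,1,1), (1,1,0,0), (1,1,1,0). Writing each as a minterm (¬x1·¬x2·x3·x4, x1·x2·¬x3·¬x4, x1·x2·x3·¬x4) and OR-ing them characterizes exactly where H=0, so H is the negation of that disjunction.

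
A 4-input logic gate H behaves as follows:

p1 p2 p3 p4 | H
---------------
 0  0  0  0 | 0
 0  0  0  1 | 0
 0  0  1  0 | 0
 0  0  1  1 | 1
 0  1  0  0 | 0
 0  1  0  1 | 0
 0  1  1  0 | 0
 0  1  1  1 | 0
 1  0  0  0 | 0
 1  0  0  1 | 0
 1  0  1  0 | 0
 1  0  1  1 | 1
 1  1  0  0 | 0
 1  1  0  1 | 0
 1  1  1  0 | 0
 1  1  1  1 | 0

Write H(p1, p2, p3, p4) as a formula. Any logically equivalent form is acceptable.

H=1 on 2 inputs: (0,0,1,1), (1,0,1,1). Reading each as a conjunction of literals (¬p1·¬p2·p3·p4, p1·¬p2·p3·p4) and taking the OR gives the canonical DNF.

H(p1, p2, p3, p4) = (((p1' · p2') · p3) · p4) + (((p1 · p2') · p3) · p4)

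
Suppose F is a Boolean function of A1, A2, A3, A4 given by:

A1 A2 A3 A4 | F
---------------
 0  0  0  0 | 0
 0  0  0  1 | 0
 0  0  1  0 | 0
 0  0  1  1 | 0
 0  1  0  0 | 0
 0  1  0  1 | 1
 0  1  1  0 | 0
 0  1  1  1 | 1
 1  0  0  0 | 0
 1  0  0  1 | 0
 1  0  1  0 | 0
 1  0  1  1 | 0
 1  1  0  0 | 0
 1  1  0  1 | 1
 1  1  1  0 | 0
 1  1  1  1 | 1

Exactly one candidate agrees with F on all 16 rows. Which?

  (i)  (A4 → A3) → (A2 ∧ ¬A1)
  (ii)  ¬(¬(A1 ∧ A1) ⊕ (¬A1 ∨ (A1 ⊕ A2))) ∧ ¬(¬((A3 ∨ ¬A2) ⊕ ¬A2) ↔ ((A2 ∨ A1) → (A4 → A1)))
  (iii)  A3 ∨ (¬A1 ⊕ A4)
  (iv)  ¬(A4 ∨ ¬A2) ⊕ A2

(i): at (0,0,0,1) it gives 1, but F = 0 — eliminated.
(ii): at (0,1,1,0) it gives 1, but F = 0 — eliminated.
(iii): at (0,0,0,0) it gives 1, but F = 0 — eliminated.
Only (iv) survives; checking it on all 16 rows confirms it matches F.

iv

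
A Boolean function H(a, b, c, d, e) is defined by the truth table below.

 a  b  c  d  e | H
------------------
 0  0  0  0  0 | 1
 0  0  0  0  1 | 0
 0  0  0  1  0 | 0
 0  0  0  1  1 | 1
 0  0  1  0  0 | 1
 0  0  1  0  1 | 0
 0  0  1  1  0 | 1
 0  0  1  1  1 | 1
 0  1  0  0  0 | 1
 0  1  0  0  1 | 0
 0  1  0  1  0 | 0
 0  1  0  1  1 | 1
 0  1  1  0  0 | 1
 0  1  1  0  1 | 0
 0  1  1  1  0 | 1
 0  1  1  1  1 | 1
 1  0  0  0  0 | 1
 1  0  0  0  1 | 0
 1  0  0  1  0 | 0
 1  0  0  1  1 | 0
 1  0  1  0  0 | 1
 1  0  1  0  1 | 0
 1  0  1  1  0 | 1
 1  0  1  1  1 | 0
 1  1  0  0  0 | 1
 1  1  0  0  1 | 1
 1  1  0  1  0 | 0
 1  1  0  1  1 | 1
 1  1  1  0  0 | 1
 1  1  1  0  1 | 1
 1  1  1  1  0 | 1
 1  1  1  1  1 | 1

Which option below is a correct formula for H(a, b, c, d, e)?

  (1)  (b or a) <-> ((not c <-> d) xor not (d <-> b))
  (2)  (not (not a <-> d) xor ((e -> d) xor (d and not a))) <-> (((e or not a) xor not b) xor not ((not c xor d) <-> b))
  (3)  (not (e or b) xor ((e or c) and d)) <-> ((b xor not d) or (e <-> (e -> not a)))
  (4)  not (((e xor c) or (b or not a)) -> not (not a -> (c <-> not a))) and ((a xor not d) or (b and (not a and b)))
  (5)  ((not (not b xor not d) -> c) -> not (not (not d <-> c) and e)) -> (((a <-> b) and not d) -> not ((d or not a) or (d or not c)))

(1): at (0,0,0,0,1) it gives 1, but H = 0 — eliminated.
(2): at (0,0,0,0,0) it gives 0, but H = 1 — eliminated.
(4): at (0,0,0,0,0) it gives 0, but H = 1 — eliminated.
(5): at (0,0,0,0,0) it gives 0, but H = 1 — eliminated.
Only (3) survives; checking it on all 32 rows confirms it matches H.

3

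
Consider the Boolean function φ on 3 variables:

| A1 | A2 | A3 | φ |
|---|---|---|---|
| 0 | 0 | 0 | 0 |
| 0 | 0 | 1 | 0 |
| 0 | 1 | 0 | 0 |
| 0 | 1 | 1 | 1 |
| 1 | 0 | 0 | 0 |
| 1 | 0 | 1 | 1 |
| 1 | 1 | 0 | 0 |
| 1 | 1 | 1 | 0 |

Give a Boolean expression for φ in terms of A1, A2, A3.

φ(A1, A2, A3) = ((not A1 and A2) and A3) or ((A1 and not A2) and A3)

φ=1 on 2 inputs: (0,1,1), (1,0,1). Reading each as a conjunction of literals (¬A1·A2·A3, A1·¬A2·A3) and taking the OR gives the canonical DNF.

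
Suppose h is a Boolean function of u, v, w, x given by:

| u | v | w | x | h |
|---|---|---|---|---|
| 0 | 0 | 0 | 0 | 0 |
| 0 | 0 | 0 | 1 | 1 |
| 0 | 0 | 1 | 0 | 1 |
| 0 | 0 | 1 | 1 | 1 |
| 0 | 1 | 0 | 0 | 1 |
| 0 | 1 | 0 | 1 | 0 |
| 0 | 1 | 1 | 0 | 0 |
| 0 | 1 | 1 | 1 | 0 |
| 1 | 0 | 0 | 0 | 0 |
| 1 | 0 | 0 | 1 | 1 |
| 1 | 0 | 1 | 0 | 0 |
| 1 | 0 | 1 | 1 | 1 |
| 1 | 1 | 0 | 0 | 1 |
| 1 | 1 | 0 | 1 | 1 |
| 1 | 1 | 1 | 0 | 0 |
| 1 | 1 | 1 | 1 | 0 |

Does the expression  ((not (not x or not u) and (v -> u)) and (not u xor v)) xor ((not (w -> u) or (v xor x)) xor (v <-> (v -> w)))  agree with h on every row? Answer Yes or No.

Evaluate ((not (not x or not u) and (v -> u)) and (not u xor v)) xor ((not (w -> u) or (v xor x)) xor (v <-> (v -> w))) on each row and compare to h:
  u=0, v=0, w=0, x=0: formula gives 0, h = 0 ✓
  u=0, v=0, w=0, x=1: formula gives 1, h = 1 ✓
  u=0, v=0, w=1, x=0: formula gives 1, h = 1 ✓
  u=0, v=0, w=1, x=1: formula gives 1, h = 1 ✓
  … (the remaining 12 rows also agree.)
Every row agrees, so the formula is equivalent.

Yes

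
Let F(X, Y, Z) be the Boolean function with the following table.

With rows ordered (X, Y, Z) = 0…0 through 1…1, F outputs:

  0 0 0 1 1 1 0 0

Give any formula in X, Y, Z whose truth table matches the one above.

F(X, Y, Z) = (((not X and Y) and Z) or ((X and not Y) and not Z)) or ((X and not Y) and Z)

The 1-rows are (0,1,1), (1,0,0), (1,0,1). Each contributes one minterm — ¬X·Y·Z; X·¬Y·¬Z; X·¬Y·Z — and their disjunction is a sum-of-products form of F.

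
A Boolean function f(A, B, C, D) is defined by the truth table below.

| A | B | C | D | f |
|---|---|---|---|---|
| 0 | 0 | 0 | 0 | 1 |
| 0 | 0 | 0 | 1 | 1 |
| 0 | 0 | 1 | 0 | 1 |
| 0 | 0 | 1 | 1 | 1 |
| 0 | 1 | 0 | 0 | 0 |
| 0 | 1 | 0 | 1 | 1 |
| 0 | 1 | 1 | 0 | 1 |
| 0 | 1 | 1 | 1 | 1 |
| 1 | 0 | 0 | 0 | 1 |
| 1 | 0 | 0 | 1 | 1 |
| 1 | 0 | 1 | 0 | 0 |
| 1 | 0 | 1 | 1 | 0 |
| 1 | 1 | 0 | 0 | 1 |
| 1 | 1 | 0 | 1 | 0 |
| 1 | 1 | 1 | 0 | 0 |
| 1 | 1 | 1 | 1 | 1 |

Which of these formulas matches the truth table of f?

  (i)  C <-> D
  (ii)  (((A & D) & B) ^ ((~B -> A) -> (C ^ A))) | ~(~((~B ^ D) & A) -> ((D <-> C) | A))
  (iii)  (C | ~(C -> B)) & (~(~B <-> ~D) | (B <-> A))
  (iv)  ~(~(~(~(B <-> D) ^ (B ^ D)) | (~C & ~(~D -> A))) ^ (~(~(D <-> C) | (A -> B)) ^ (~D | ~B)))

ii

(i) disagrees with f on (0,0,0,1) (formula → 0, table → 1); rule it out.
(iii) disagrees with f on (0,0,0,0) (formula → 0, table → 1); rule it out.
(iv) disagrees with f on (0,0,0,0) (formula → 0, table → 1); rule it out.
That leaves (ii). Evaluating it on every row reproduces the table of f exactly.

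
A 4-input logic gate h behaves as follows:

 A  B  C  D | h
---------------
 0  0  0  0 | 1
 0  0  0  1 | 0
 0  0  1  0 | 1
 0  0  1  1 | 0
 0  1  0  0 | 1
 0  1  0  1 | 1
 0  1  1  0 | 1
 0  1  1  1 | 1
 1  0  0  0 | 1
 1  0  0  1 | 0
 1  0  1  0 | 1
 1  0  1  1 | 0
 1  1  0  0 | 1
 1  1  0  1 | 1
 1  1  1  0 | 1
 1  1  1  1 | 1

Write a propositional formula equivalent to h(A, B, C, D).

The 0-rows are (0,0,0,1), (0,0,1,1), (1,0,0,1), (1,0,1,1). Take each as a conjunction (¬A·¬B·¬C·D, ¬A·¬B·C·D, A·¬B·¬C·D, A·¬B·C·D), form their disjunction, and complement — that gives a formula that is 1 everywhere h is.

h(A, B, C, D) = ~((((((~A & ~B) & ~C) & D) | (((~A & ~B) & C) & D)) | (((A & ~B) & ~C) & D)) | (((A & ~B) & C) & D))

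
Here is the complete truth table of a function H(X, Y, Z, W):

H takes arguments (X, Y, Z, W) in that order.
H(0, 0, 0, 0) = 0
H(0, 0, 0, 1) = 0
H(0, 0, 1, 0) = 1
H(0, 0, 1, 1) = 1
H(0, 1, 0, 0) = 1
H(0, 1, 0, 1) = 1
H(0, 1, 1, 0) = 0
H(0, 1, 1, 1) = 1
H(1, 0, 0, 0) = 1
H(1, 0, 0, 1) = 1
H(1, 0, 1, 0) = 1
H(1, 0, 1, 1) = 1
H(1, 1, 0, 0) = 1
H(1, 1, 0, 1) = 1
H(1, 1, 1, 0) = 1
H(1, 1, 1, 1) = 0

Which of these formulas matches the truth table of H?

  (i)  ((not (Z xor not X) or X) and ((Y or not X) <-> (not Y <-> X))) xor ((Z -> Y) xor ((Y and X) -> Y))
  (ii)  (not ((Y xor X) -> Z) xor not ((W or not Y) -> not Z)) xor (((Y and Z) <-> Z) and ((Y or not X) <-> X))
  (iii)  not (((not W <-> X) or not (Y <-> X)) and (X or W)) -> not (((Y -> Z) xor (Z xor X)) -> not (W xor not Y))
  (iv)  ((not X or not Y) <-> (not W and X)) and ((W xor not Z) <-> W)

(i) fails at (0,1,0,0): the formula yields 0, H is 1.
(iii) fails at (0,0,0,0): the formula yields 1, H is 0.
(iv) fails at (0,0,1,0): the formula yields 0, H is 1.
(ii) is the remaining candidate, and it agrees with H on all 16 inputs.

ii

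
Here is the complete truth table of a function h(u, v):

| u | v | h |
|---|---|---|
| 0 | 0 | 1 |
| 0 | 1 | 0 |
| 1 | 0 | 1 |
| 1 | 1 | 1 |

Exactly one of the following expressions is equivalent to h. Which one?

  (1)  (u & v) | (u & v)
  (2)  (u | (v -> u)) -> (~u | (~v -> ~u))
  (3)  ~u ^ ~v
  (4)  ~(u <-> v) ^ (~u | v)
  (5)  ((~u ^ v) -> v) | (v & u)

(1) fails at (0,0): the formula yields 0, h is 1.
(2) fails at (0,1): the formula yields 1, h is 0.
(3) fails at (0,0): the formula yields 0, h is 1.
(5) fails at (0,0): the formula yields 0, h is 1.
(4) is the remaining candidate, and it agrees with h on all 4 inputs.

4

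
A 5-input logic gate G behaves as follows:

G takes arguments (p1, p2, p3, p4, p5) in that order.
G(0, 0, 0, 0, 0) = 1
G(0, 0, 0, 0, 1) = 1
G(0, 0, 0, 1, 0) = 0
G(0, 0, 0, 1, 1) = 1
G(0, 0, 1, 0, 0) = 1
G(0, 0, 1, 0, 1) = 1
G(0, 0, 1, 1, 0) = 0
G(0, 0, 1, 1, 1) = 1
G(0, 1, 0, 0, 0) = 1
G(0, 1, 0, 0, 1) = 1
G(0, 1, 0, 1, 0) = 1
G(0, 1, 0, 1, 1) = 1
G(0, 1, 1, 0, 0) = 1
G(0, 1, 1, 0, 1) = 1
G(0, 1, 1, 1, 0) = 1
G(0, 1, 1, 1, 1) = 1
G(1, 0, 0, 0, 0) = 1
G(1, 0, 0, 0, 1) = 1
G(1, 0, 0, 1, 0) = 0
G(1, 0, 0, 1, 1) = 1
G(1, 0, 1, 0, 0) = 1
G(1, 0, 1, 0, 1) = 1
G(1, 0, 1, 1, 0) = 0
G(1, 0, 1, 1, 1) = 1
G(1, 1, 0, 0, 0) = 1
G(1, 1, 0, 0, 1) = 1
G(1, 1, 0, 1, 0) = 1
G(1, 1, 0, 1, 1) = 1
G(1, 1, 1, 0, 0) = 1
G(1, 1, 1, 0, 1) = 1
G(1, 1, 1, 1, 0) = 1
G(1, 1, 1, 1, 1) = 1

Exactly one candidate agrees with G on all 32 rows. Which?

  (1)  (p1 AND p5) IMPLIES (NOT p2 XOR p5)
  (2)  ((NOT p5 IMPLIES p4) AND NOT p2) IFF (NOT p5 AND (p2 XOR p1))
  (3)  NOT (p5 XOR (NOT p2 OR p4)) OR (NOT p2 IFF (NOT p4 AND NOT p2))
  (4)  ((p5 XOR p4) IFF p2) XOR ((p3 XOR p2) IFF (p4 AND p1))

(1): at (0,0,0,1,0) it gives 1, but G = 0 — eliminated.
(2): at (0,0,0,0,1) it gives 0, but G = 1 — eliminated.
(4): at (0,0,0,0,0) it gives 0, but G = 1 — eliminated.
(3) is the remaining candidate, and it agrees with G on all 32 inputs.

3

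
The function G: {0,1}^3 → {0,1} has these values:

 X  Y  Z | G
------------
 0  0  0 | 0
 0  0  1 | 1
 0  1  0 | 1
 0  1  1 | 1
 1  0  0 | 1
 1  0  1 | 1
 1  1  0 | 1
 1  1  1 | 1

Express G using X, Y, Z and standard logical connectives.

G(X, Y, Z) = (X or Y) or Z

The output is 1 whenever at least one input is 1 — the OR of all inputs.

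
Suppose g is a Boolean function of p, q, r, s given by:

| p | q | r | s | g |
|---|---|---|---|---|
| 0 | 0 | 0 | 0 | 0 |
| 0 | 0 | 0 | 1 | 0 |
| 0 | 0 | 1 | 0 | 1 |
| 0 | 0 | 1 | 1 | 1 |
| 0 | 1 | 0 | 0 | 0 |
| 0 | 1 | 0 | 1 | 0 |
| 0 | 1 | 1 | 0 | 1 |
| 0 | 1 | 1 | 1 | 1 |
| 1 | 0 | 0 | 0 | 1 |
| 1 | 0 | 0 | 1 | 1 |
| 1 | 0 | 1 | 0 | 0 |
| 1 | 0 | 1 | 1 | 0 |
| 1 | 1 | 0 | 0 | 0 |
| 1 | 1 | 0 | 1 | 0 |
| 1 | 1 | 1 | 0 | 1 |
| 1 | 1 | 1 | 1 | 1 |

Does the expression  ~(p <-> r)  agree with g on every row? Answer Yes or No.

Evaluate ~(p <-> r) on each row and compare to g:
  p=0, q=0, r=0, s=0: formula gives 0, g = 0 ✓
  p=0, q=0, r=0, s=1: formula gives 0, g = 0 ✓
  p=0, q=0, r=1, s=0: formula gives 1, g = 1 ✓
  p=0, q=0, r=1, s=1: formula gives 1, g = 1 ✓
  …
  p=1, q=1, r=0, s=0: formula gives 1, but g = 0 ✗
A single disagreement suffices: at (1,1,0,0) they differ, so the formula does not compute g.

No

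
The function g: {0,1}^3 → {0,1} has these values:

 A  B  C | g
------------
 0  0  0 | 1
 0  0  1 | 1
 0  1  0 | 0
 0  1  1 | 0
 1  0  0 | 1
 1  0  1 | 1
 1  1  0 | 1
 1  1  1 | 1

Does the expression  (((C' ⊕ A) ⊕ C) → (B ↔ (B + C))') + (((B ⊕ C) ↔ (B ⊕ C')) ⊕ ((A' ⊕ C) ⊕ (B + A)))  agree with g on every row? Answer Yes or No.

No

Check the formula against g row by row:
  A=0, B=0, C=0: formula gives 1, g = 1 ✓
  A=0, B=0, C=1: formula gives 1, g = 1 ✓
  A=0, B=1, C=0: formula gives 0, g = 0 ✓
  A=0, B=1, C=1: formula gives 1, but g = 0 ✗
Since they disagree at (0,1,1), the expression is not a correct formula for g.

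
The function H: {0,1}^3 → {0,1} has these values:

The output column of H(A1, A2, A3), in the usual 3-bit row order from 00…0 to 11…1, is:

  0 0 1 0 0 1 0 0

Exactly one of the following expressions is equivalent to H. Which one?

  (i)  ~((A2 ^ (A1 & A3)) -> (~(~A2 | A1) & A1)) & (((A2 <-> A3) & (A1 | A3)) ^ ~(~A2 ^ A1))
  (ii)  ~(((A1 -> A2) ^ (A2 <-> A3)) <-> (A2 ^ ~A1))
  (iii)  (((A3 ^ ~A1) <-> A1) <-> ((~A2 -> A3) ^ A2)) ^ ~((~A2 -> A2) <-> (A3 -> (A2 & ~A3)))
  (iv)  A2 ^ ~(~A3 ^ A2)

(ii) disagrees with H on (0,0,0) (formula → 1, table → 0); rule it out.
(iii) disagrees with H on (0,0,1) (formula → 1, table → 0); rule it out.
(iv) disagrees with H on (0,0,1) (formula → 1, table → 0); rule it out.
Only (i) survives; checking it on all 8 rows confirms it matches H.

i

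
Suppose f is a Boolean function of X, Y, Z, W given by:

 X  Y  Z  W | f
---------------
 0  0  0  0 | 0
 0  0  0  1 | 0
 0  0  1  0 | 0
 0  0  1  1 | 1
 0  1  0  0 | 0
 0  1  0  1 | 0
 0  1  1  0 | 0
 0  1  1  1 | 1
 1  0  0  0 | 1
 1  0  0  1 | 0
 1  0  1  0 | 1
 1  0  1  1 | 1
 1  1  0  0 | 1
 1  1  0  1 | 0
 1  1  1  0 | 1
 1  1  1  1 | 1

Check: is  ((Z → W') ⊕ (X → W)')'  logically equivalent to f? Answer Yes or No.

Yes

Test each input against both f and the formula:
  X=0, Y=0, Z=0, W=0: formula gives 0, f = 0 ✓
  X=0, Y=0, Z=0, W=1: formula gives 0, f = 0 ✓
  X=0, Y=0, Z=1, W=0: formula gives 0, f = 0 ✓
  X=0, Y=0, Z=1, W=1: formula gives 1, f = 1 ✓
  … (the remaining 12 rows also agree.)
Every row agrees, so the formula is equivalent.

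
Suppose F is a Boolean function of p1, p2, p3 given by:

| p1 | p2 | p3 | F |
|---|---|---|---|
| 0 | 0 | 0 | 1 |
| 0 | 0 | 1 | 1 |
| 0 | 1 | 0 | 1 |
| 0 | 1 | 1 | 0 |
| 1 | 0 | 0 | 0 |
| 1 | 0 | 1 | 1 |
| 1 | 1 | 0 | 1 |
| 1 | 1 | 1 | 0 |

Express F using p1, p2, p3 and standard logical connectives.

There are just 3 zero rows: (0,1,1), (1,0,0), (1,1,1). Their minterms are ¬p1·p2·p3, p1·¬p2·¬p3, p1·p2·p3; the OR of those covers precisely the 0-outputs, and negating it yields F.

F(p1, p2, p3) = not ((((not p1 and p2) and p3) or ((p1 and not p2) and not p3)) or ((p1 and p2) and p3))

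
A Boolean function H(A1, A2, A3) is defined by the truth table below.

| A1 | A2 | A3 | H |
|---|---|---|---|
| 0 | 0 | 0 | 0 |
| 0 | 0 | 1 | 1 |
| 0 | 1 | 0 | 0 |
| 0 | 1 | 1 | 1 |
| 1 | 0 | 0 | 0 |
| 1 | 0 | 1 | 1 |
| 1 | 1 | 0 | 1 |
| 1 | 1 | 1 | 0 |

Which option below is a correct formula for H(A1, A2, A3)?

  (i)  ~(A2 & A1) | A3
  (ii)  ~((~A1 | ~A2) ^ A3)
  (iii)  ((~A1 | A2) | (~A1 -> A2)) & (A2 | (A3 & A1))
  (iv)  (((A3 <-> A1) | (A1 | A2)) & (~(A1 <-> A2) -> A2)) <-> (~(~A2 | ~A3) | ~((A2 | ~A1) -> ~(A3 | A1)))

ii

(i) fails at (0,0,0): the formula yields 1, H is 0.
(iii) fails at (0,0,1): the formula yields 0, H is 1.
(iv) fails at (0,0,1): the formula yields 0, H is 1.
(ii) is the remaining candidate, and it agrees with H on all 8 inputs.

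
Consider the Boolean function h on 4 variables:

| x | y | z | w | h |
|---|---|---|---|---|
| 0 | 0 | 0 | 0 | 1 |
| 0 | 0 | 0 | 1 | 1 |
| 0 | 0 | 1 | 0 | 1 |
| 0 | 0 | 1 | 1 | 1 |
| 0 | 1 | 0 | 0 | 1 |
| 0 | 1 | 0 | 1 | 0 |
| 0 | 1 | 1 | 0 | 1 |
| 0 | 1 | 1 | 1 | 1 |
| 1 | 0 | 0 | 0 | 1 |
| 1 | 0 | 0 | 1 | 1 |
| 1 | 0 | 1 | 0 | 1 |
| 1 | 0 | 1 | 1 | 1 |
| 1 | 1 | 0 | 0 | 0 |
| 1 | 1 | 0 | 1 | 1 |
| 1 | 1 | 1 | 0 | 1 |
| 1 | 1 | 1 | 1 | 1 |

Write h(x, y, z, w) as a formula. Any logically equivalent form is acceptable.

h(x, y, z, w) = ((((x' · y) · z') · w) + (((x · y) · z') · w'))'

h is 0 on only 2 rows — (0,1,0,1), (1,1,0,0). Writing each as a minterm (¬x·y·¬z·w, x·y·¬z·¬w) and OR-ing them characterizes exactly where h=0, so h is the negation of that disjunction.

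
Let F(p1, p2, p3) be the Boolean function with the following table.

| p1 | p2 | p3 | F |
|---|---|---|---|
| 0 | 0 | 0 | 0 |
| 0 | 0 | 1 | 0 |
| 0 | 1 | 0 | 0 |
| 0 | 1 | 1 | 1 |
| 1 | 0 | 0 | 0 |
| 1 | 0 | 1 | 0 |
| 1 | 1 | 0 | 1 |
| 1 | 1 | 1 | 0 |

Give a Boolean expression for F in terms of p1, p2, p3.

F(p1, p2, p3) = ((~p1 & p2) & p3) | ((p1 & p2) & ~p3)

Collect the rows where F=1 — (0,1,1), (1,1,0) — and write one minterm per row: ¬p1·p2·p3, p1·p2·¬p3. Their union (logical OR) reproduces the table exactly.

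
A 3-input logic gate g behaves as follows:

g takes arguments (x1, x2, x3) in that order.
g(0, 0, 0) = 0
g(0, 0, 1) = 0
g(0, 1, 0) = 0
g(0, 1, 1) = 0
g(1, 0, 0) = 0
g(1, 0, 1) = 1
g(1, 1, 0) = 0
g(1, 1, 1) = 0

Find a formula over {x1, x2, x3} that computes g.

g(x1, x2, x3) = (x1 & ~x2) & x3

Only row (1,0,1) gives 1. That row's minterm x1·¬x2·x3 is g directly.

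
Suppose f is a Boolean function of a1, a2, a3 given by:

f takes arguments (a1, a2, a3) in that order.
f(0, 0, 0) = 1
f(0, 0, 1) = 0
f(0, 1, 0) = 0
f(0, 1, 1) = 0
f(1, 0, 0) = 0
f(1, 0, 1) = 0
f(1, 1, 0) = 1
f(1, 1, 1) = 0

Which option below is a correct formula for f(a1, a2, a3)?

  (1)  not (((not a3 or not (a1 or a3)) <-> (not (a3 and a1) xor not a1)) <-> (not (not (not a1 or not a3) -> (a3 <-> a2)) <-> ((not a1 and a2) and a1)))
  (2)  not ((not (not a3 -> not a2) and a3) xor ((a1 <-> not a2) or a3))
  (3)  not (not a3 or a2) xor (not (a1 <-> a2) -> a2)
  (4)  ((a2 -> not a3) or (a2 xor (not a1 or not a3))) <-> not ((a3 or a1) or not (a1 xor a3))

2

(1): at (0,1,0) it gives 1, but f = 0 — eliminated.
(3): at (0,1,0) it gives 1, but f = 0 — eliminated.
(4): at (0,0,0) it gives 0, but f = 1 — eliminated.
(2) is the remaining candidate, and it agrees with f on all 8 inputs.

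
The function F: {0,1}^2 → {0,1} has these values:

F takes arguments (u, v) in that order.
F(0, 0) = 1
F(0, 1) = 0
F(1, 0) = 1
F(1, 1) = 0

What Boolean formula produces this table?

F(u, v) = v'

The output is the negation of v.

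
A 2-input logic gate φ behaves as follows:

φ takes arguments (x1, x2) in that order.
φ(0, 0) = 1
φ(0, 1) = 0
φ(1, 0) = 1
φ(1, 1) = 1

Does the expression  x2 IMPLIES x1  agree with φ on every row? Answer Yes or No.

Check the formula against φ row by row:
  x1=0, x2=0: formula gives 1, φ = 1 ✓
  x1=0, x2=1: formula gives 0, φ = 0 ✓
  x1=1, x2=0: formula gives 1, φ = 1 ✓
  x1=1, x2=1: formula gives 1, φ = 1 ✓
Every row agrees, so the formula is equivalent.

Yes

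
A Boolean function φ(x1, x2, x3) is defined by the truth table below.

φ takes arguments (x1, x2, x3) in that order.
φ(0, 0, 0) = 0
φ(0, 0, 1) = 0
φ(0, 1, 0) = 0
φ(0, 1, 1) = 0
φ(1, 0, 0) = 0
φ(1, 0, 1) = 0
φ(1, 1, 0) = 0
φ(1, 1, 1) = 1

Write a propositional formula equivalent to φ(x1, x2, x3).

φ(x1, x2, x3) = (x1 & x2) & x3

The output is 1 only when every input is 1 — the AND of all inputs.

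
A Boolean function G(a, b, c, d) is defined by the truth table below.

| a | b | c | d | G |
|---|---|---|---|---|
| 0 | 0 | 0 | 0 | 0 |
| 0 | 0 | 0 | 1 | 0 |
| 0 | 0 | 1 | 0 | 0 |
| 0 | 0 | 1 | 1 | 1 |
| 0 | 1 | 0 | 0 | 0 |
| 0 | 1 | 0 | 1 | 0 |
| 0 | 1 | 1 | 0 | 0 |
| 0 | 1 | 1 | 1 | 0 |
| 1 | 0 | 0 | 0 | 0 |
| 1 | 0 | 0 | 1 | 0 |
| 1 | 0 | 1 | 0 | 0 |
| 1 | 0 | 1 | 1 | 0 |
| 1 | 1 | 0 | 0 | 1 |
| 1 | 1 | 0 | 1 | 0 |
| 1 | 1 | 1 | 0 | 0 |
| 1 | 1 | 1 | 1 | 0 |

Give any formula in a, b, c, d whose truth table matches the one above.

G(a, b, c, d) = (((a' · b') · c) · d) + (((a · b) · c') · d')

Collect the rows where G=1 — (0,0,1,1), (1,1,0,0) — and write one minterm per row: ¬a·¬b·c·d, a·b·¬c·¬d. Their union (logical OR) reproduces the table exactly.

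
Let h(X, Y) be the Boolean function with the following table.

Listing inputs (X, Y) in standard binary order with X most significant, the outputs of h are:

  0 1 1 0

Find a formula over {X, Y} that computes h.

The output is 1 exactly when an odd number of inputs are 1 — the 2-way XOR (parity).

h(X, Y) = X ⊕ Y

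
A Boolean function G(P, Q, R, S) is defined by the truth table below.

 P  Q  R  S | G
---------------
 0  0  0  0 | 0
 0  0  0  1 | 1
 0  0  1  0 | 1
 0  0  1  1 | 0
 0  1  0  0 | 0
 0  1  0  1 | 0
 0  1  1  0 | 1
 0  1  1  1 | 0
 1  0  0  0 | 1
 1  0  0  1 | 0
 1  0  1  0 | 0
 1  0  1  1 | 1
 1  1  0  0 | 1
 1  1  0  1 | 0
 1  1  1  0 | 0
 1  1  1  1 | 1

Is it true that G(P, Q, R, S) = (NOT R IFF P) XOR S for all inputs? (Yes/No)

Evaluate (NOT R IFF P) XOR S on each row and compare to G:
  P=0, Q=0, R=0, S=0: formula gives 0, G = 0 ✓
  P=0, Q=0, R=0, S=1: formula gives 1, G = 1 ✓
  P=0, Q=0, R=1, S=0: formula gives 1, G = 1 ✓
  P=0, Q=0, R=1, S=1: formula gives 0, G = 0 ✓
  …
  P=0, Q=1, R=0, S=1: formula gives 1, but G = 0 ✗
Row (0,1,0,1) is a counterexample, so the formula is not equivalent to G.

No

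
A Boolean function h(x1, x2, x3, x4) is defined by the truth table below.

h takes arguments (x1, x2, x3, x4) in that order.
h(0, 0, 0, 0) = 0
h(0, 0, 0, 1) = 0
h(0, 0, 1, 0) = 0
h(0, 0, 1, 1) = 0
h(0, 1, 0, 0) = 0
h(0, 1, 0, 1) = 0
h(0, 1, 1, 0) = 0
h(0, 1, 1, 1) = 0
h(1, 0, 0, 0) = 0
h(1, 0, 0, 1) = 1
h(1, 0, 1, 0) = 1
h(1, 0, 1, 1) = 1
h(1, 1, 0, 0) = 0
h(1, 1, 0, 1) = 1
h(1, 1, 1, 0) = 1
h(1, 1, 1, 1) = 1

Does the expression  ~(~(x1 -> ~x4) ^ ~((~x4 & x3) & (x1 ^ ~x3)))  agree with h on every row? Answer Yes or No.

Test each input against both h and the formula:
  x1=0, x2=0, x3=0, x4=0: formula gives 0, h = 0 ✓
  x1=0, x2=0, x3=0, x4=1: formula gives 0, h = 0 ✓
  x1=0, x2=0, x3=1, x4=0: formula gives 0, h = 0 ✓
  x1=0, x2=0, x3=1, x4=1: formula gives 0, h = 0 ✓
  … (the remaining 12 rows also agree.)
Every row agrees, so the formula is equivalent.

Yes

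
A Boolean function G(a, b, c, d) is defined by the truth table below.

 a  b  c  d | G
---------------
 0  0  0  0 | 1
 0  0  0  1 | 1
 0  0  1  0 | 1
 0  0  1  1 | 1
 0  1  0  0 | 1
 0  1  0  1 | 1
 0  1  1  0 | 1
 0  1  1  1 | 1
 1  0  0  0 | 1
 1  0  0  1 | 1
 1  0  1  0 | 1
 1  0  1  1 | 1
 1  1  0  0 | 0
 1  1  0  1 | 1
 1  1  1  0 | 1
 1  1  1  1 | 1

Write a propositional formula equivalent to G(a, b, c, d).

Only row (1,1,0,0) gives 0. So G is 1 everywhere except there — the complement of the minterm a·b·¬c·¬d.

G(a, b, c, d) = not (((a and b) and not c) and not d)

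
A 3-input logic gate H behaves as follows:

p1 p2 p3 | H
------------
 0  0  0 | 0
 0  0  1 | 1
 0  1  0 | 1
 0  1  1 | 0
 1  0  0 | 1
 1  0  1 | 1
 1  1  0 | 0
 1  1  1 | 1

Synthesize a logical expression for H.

There are just 3 zero rows: (0,0,0), (0,1,1), (1,1,0). Their minterms are ¬p1·¬p2·¬p3, ¬p1·p2·p3, p1·p2·¬p3; the OR of those covers precisely the 0-outputs, and negating it yields H.

H(p1, p2, p3) = ¬((((¬p1 ∧ ¬p2) ∧ ¬p3) ∨ ((¬p1 ∧ p2) ∧ p3)) ∨ ((p1 ∧ p2) ∧ ¬p3))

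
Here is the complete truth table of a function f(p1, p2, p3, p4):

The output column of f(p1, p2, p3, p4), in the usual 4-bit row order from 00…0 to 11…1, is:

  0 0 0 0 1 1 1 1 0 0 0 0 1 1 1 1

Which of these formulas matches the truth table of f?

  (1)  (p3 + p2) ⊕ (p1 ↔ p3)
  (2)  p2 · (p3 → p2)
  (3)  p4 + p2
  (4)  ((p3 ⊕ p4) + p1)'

2

(1): at (0,0,0,0) it gives 1, but f = 0 — eliminated.
(3): at (0,0,0,1) it gives 1, but f = 0 — eliminated.
(4): at (0,0,0,0) it gives 1, but f = 0 — eliminated.
That leaves (2). Evaluating it on every row reproduces the table of f exactly.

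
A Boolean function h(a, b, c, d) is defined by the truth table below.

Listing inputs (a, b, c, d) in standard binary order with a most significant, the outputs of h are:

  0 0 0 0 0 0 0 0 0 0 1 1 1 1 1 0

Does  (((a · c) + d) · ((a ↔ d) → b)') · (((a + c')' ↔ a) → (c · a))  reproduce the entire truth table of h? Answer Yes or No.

No

Evaluate (((a · c) + d) · ((a ↔ d) → b)') · (((a + c')' ↔ a) → (c · a)) on each row and compare to h:
  a=0, b=0, c=0, d=0: formula gives 0, h = 0 ✓
  a=0, b=0, c=0, d=1: formula gives 0, h = 0 ✓
  a=0, b=0, c=1, d=0: formula gives 0, h = 0 ✓
  a=0, b=0, c=1, d=1: formula gives 0, h = 0 ✓
  …
  a=1, b=0, c=0, d=1: formula gives 1, but h = 0 ✗
Row (1,0,0,1) is a counterexample, so the formula is not equivalent to h.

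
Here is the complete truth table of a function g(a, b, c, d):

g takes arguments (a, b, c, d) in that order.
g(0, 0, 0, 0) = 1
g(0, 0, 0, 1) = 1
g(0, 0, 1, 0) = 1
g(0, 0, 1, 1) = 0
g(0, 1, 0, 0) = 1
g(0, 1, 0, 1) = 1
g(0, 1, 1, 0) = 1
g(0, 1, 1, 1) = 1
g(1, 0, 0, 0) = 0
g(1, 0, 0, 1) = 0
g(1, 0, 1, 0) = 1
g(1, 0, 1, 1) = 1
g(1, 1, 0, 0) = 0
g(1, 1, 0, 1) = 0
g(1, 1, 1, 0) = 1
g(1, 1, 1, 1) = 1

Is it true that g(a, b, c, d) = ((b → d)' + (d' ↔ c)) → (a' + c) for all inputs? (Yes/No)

No

Test each input against both g and the formula:
  a=0, b=0, c=0, d=0: formula gives 1, g = 1 ✓
  a=0, b=0, c=0, d=1: formula gives 1, g = 1 ✓
  a=0, b=0, c=1, d=0: formula gives 1, g = 1 ✓
  a=0, b=0, c=1, d=1: formula gives 1, but g = 0 ✗
Row (0,0,1,1) is a counterexample, so the formula is not equivalent to g.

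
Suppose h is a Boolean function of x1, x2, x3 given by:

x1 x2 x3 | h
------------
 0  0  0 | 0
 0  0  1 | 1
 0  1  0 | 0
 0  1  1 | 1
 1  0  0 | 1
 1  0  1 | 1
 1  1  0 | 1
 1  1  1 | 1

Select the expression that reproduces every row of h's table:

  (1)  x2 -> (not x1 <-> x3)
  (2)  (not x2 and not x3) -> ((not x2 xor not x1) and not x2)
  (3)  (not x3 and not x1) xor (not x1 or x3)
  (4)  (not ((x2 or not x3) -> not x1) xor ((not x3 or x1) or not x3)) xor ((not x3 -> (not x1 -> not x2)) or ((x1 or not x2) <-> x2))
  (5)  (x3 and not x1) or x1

5

(1) disagrees with h on (0,0,0) (formula → 1, table → 0); rule it out.
(2) disagrees with h on (0,1,0) (formula → 1, table → 0); rule it out.
(3) disagrees with h on (1,0,0) (formula → 0, table → 1); rule it out.
(4) disagrees with h on (0,1,0) (formula → 1, table → 0); rule it out.
(5) is the remaining candidate, and it agrees with h on all 8 inputs.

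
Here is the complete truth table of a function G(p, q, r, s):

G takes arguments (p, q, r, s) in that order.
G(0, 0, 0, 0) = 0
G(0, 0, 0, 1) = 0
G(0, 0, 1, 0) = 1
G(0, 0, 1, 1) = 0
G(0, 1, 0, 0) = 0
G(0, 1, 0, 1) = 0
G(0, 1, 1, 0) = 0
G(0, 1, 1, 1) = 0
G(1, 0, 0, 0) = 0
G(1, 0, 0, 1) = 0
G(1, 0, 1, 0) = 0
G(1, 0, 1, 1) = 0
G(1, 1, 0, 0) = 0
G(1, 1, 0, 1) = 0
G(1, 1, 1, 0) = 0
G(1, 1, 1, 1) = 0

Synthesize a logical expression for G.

G(p, q, r, s) = ((¬p ∧ ¬q) ∧ r) ∧ ¬s

Only row (0,0,1,0) gives 1. That row's minterm ¬p·¬q·r·¬s is G directly.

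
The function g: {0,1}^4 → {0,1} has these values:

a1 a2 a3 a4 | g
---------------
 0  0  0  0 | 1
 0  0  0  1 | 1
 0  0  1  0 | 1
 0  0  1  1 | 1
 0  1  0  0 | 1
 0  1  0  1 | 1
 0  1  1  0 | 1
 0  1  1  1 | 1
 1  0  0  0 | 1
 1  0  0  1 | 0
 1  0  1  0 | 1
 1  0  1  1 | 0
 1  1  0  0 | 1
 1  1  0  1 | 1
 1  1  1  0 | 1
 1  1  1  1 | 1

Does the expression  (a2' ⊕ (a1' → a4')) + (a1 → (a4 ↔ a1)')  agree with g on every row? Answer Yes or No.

Yes

Check the formula against g row by row:
  a1=0, a2=0, a3=0, a4=0: formula gives 1, g = 1 ✓
  a1=0, a2=0, a3=0, a4=1: formula gives 1, g = 1 ✓
  a1=0, a2=0, a3=1, a4=0: formula gives 1, g = 1 ✓
  a1=0, a2=0, a3=1, a4=1: formula gives 1, g = 1 ✓
  …and likewise for the remaining 12 rows.
All 16 rows match — the expression computes g exactly.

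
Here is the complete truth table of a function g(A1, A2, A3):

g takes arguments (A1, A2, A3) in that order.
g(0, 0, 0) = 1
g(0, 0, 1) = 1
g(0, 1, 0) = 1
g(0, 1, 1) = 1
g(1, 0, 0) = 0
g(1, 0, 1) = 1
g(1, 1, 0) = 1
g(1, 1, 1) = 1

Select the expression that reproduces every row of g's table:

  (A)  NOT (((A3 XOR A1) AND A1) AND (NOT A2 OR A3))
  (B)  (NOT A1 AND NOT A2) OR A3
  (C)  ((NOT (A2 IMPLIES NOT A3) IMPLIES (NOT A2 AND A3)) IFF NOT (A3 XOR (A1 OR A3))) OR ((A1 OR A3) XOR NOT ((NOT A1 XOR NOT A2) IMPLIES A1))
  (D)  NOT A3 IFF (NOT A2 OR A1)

(B) fails at (0,1,0): the formula yields 0, g is 1.
(C) fails at (0,1,1): the formula yields 0, g is 1.
(D) fails at (0,0,1): the formula yields 0, g is 1.
That leaves (A). Evaluating it on every row reproduces the table of g exactly.

A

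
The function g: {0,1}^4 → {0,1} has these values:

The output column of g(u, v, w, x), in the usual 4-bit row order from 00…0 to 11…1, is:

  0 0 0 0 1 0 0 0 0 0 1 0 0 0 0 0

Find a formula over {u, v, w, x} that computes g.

g(u, v, w, x) = (((¬u ∧ v) ∧ ¬w) ∧ ¬x) ∨ (((u ∧ ¬v) ∧ w) ∧ ¬x)

The 1-rows are (0,1,0,0), (1,0,1,0). Each contributes one minterm — ¬u·v·¬w·¬x; u·¬v·w·¬x — and their disjunction is a sum-of-products form of g.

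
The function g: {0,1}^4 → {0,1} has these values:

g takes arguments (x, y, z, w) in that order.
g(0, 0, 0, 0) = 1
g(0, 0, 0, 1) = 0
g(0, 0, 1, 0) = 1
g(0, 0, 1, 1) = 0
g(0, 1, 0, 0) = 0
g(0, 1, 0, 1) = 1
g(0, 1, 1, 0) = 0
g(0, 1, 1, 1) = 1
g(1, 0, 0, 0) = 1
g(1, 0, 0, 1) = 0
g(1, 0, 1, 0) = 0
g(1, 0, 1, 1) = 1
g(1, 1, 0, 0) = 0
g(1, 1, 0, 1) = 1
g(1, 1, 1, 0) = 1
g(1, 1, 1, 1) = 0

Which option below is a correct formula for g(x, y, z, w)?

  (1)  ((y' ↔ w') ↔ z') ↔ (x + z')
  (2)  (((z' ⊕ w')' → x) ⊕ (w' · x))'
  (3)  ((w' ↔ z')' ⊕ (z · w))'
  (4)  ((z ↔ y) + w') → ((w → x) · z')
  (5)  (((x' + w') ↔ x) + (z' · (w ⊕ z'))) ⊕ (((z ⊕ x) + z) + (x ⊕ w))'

(2): at (0,0,1,0) it gives 0, but g = 1 — eliminated.
(3): at (0,0,1,0) it gives 0, but g = 1 — eliminated.
(4): at (0,0,1,0) it gives 0, but g = 1 — eliminated.
(5): at (0,0,0,0) it gives 0, but g = 1 — eliminated.
Only (1) survives; checking it on all 16 rows confirms it matches g.

1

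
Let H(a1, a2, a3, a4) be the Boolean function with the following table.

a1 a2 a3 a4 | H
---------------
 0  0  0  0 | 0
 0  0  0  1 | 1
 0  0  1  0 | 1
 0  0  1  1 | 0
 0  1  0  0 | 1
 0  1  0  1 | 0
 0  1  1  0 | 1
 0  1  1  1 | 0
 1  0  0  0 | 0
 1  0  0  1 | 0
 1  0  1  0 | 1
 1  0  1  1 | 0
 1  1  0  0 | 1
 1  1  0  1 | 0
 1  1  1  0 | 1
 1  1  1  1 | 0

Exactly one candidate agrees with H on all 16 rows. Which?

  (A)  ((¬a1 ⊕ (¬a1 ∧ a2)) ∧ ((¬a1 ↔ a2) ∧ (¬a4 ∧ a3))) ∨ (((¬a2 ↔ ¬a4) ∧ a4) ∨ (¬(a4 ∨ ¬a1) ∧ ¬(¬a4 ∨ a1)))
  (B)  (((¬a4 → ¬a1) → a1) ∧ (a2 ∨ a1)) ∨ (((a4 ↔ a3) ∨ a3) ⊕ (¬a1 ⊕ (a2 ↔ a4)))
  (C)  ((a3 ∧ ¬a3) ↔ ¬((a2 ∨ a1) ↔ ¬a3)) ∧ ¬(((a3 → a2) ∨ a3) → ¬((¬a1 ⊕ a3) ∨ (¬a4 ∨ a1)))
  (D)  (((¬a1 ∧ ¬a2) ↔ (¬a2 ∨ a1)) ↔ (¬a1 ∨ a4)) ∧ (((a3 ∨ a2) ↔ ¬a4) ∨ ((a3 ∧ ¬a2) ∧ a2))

D

(A) disagrees with H on (0,0,0,1) (formula → 0, table → 1); rule it out.
(B) disagrees with H on (0,0,0,0) (formula → 1, table → 0); rule it out.
(C) disagrees with H on (0,0,0,1) (formula → 0, table → 1); rule it out.
Only (D) survives; checking it on all 16 rows confirms it matches H.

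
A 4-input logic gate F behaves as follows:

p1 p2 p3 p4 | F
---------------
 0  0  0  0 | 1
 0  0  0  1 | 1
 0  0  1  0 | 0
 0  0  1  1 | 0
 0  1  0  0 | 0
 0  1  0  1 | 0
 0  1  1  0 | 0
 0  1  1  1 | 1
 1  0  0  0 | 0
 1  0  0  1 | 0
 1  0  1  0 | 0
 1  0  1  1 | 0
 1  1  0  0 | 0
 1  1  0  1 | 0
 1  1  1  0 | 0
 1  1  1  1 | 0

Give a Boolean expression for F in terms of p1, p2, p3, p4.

F(p1, p2, p3, p4) = ((((NOT p1 AND NOT p2) AND NOT p3) AND NOT p4) OR (((NOT p1 AND NOT p2) AND NOT p3) AND p4)) OR (((NOT p1 AND p2) AND p3) AND p4)

Collect the rows where F=1 — (0,0,0,0), (0,0,0,1), (0,1,1,1) — and write one minterm per row: ¬p1·¬p2·¬p3·¬p4, ¬p1·¬p2·¬p3·p4, ¬p1·p2·p3·p4. Their union (logical OR) reproduces the table exactly.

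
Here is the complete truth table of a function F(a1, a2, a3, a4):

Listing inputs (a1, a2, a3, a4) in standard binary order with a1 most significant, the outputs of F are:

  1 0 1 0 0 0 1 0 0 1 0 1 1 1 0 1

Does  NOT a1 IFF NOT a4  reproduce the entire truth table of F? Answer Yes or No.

Evaluate NOT a1 IFF NOT a4 on each row and compare to F:
  a1=0, a2=0, a3=0, a4=0: formula gives 1, F = 1 ✓
  a1=0, a2=0, a3=0, a4=1: formula gives 0, F = 0 ✓
  a1=0, a2=0, a3=1, a4=0: formula gives 1, F = 1 ✓
  a1=0, a2=0, a3=1, a4=1: formula gives 0, F = 0 ✓
  a1=0, a2=1, a3=0, a4=0: formula gives 1, but F = 0 ✗
Row (0,1,0,0) is a counterexample, so the formula is not equivalent to F.

No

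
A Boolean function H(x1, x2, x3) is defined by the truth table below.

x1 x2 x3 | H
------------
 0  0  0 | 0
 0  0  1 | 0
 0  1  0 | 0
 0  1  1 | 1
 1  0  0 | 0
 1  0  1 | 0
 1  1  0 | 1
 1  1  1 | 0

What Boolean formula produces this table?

The 1-rows are (0,1,1), (1,1,0). Each contributes one minterm — ¬x1·x2·x3; x1·x2·¬x3 — and their disjunction is a sum-of-products form of H.

H(x1, x2, x3) = ((x1' · x2) · x3) + ((x1 · x2) · x3')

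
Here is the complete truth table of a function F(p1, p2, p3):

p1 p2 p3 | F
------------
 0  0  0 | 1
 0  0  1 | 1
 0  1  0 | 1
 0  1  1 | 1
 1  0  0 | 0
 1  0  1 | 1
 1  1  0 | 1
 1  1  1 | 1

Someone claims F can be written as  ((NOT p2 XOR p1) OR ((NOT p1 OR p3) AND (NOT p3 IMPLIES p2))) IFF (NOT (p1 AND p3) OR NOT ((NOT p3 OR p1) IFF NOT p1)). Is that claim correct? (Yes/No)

Yes

Evaluate ((NOT p2 XOR p1) OR ((NOT p1 OR p3) AND (NOT p3 IMPLIES p2))) IFF (NOT (p1 AND p3) OR NOT ((NOT p3 OR p1) IFF NOT p1)) on each row and compare to F:
  p1=0, p2=0, p3=0: formula gives 1, F = 1 ✓
  p1=0, p2=0, p3=1: formula gives 1, F = 1 ✓
  p1=0, p2=1, p3=0: formula gives 1, F = 1 ✓
  p1=0, p2=1, p3=1: formula gives 1, F = 1 ✓
  p1=1, p2=0, p3=0: formula gives 0, F = 0 ✓
  … (the remaining 3 rows also agree.)
Every row agrees, so the formula is equivalent.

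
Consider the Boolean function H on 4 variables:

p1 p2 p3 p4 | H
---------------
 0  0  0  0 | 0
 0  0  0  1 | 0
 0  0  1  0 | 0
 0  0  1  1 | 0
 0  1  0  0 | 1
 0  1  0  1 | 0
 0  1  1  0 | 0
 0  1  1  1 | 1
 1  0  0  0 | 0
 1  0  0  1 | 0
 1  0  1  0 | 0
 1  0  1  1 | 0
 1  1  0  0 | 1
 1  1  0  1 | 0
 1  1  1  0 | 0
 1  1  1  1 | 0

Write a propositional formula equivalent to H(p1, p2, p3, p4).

H(p1, p2, p3, p4) = ((((~p1 & p2) & ~p3) & ~p4) | (((~p1 & p2) & p3) & p4)) | (((p1 & p2) & ~p3) & ~p4)

Collect the rows where H=1 — (0,1,0,0), (0,1,1,1), (1,1,0,0) — and write one minterm per row: ¬p1·p2·¬p3·¬p4, ¬p1·p2·p3·p4, p1·p2·¬p3·¬p4. Their union (logical OR) reproduces the table exactly.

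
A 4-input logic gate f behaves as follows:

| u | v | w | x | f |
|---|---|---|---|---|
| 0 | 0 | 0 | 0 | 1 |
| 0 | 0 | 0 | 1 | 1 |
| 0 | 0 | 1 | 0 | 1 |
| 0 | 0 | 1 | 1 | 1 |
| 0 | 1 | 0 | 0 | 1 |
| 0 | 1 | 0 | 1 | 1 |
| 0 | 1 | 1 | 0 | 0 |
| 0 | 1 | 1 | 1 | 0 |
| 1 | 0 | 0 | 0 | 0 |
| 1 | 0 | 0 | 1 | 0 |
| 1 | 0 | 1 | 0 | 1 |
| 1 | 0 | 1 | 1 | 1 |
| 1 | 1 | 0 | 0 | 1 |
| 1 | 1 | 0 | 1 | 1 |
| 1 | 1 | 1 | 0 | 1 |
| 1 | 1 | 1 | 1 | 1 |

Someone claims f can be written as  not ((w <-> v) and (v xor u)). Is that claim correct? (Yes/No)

Yes

Evaluate not ((w <-> v) and (v xor u)) on each row and compare to f:
  u=0, v=0, w=0, x=0: formula gives 1, f = 1 ✓
  u=0, v=0, w=0, x=1: formula gives 1, f = 1 ✓
  u=0, v=0, w=1, x=0: formula gives 1, f = 1 ✓
  u=0, v=0, w=1, x=1: formula gives 1, f = 1 ✓
  …and likewise for the remaining 12 rows.
No disagreement on any input; they are logically equivalent.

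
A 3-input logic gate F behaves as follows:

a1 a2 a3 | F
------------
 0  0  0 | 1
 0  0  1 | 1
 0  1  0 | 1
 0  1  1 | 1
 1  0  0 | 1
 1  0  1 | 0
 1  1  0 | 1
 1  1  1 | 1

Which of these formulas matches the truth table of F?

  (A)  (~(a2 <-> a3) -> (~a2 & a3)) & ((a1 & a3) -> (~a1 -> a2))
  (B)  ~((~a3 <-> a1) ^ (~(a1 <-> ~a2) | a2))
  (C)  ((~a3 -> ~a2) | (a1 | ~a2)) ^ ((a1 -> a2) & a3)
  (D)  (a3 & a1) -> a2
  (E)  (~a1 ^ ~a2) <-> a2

(A): at (0,1,0) it gives 0, but F = 1 — eliminated.
(B): at (0,0,0) it gives 0, but F = 1 — eliminated.
(C): at (0,0,1) it gives 0, but F = 1 — eliminated.
(E): at (1,0,0) it gives 0, but F = 1 — eliminated.
Only (D) survives; checking it on all 8 rows confirms it matches F.

D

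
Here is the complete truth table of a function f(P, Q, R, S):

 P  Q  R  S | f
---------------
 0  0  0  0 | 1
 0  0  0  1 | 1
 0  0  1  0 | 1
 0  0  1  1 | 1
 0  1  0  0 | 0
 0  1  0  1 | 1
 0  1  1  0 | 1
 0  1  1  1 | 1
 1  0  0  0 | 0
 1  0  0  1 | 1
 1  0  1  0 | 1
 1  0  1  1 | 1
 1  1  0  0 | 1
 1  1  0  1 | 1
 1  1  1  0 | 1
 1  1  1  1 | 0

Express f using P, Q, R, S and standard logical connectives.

There are just 3 zero rows: (0,1,0,0), (1,0,0,0), (1,1,1,1). Their minterms are ¬P·Q·¬R·¬S, P·¬Q·¬R·¬S, P·Q·R·S; the OR of those covers precisely the 0-outputs, and negating it yields f.

f(P, Q, R, S) = not (((((not P and Q) and not R) and not S) or (((P and not Q) and not R) and not S)) or (((P and Q) and R) and S))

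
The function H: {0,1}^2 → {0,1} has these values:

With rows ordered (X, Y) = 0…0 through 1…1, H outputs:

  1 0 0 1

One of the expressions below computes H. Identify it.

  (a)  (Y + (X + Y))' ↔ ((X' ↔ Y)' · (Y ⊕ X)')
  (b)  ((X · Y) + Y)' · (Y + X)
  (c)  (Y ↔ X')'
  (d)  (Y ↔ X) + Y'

c

(a) disagrees with H on (0,1) (formula → 1, table → 0); rule it out.
(b) disagrees with H on (0,0) (formula → 0, table → 1); rule it out.
(d) disagrees with H on (1,0) (formula → 1, table → 0); rule it out.
That leaves (c). Evaluating it on every row reproduces the table of H exactly.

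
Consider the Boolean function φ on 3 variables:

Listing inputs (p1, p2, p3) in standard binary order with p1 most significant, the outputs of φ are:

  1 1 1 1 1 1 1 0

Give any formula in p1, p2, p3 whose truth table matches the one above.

φ(p1, p2, p3) = not ((p1 and p2) and p3)

The output is 0 only when every input is 1 — NAND of all inputs.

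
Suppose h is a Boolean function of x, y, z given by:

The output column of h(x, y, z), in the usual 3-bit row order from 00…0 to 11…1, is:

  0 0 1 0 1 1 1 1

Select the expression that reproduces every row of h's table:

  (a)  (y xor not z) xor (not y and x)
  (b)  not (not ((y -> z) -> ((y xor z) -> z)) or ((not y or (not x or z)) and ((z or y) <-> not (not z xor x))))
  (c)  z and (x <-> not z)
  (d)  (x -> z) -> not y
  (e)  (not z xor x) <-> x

(a): at (0,0,0) it gives 1, but h = 0 — eliminated.
(c): at (0,0,1) it gives 1, but h = 0 — eliminated.
(d): at (0,0,0) it gives 1, but h = 0 — eliminated.
(e): at (0,0,1) it gives 1, but h = 0 — eliminated.
Only (b) survives; checking it on all 8 rows confirms it matches h.

b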